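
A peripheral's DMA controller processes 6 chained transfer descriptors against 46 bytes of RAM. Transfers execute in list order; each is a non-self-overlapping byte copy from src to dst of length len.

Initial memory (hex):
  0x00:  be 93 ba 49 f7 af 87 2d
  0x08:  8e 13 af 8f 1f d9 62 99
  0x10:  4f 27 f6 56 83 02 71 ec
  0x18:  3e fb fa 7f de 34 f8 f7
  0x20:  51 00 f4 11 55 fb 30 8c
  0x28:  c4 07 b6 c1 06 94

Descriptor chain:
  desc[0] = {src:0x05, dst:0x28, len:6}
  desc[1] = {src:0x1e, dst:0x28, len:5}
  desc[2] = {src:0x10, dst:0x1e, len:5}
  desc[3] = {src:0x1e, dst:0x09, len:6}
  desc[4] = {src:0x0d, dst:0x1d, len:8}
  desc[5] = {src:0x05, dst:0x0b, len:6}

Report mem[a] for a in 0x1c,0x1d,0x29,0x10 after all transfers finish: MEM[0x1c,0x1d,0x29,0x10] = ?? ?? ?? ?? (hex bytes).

MEM[0x1c,0x1d,0x29,0x10] = de 83 f7 27

D0: mem[0x28..0x2d] <- [af 87 2d 8e 13 af]
D1: mem[0x28..0x2c] <- [f8 f7 51 00 f4]
D2: mem[0x1e..0x22] <- [4f 27 f6 56 83]
D3: mem[0x09..0x0e] <- [4f 27 f6 56 83 11]
D4: mem[0x1d..0x24] <- [83 11 99 4f 27 f6 56 83]
D5: mem[0x0b..0x10] <- [af 87 2d 8e 4f 27]
query mem[0x1c]=0xde, mem[0x1d]=0x83, mem[0x29]=0xf7, mem[0x10]=0x27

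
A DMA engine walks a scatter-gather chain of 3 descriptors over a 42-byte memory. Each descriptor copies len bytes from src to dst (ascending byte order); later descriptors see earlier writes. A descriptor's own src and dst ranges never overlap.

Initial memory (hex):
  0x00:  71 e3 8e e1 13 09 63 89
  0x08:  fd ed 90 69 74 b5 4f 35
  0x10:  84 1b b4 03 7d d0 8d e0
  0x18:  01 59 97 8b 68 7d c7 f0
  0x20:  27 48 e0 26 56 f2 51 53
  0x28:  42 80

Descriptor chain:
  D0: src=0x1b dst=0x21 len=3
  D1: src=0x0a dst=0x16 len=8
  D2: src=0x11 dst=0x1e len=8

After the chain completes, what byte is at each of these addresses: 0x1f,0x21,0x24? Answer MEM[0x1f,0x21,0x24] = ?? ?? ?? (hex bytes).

MEM[0x1f,0x21,0x24] = b4 7d 69

[0] 0x1b->0x21 len=3 : 8b 68 7d
[1] 0x0a->0x16 len=8 : 90 69 74 b5 4f 35 84 1b
[2] 0x11->0x1e len=8 : 1b b4 03 7d d0 90 69 74
query mem[0x1f]=0xb4, mem[0x21]=0x7d, mem[0x24]=0x69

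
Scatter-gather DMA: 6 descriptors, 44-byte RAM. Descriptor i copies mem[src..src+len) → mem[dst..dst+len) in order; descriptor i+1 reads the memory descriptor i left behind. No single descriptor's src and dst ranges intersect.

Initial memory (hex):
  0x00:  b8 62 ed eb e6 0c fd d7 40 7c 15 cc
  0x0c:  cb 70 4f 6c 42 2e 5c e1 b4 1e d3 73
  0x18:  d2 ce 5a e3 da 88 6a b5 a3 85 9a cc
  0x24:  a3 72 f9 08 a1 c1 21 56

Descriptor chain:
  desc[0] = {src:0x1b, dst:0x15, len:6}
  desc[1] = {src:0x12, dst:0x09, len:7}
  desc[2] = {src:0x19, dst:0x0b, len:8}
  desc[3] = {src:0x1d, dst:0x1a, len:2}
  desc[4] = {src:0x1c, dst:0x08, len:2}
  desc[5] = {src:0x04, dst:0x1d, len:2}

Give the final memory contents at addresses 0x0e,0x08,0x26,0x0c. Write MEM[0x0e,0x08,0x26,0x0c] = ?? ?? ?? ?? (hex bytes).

MEM[0x0e,0x08,0x26,0x0c] = da da f9 a3

  after D0: wrote 6B at 0x15 = e3da886ab5a3
  after D1: wrote 7B at 0x09 = 5ce1b4e3da886a
  after D2: wrote 8B at 0x0b = b5a3e3da886ab5a3
  after D3: wrote 2B at 0x1a = 886a
  after D4: wrote 2B at 0x08 = da88
  after D5: wrote 2B at 0x1d = e60c
query mem[0x0e]=0xda, mem[0x08]=0xda, mem[0x26]=0xf9, mem[0x0c]=0xa3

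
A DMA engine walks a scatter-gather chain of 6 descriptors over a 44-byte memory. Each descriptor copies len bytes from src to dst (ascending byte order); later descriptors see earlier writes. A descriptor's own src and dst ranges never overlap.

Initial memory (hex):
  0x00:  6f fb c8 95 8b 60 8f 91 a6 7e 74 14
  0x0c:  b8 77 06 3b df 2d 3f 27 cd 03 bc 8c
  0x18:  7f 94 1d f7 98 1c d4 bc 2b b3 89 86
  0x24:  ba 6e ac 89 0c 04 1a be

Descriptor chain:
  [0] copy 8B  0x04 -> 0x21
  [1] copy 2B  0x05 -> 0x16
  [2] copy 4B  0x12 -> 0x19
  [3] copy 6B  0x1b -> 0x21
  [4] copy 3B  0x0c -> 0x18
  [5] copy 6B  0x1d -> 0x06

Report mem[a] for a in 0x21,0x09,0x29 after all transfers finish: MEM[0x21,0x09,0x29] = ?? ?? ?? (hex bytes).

MEM[0x21,0x09,0x29] = cd 2b 04

D0: mem[0x21..0x28] <- [8b 60 8f 91 a6 7e 74 14]
D1: mem[0x16..0x17] <- [60 8f]
D2: mem[0x19..0x1c] <- [3f 27 cd 03]
D3: mem[0x21..0x26] <- [cd 03 1c d4 bc 2b]
D4: mem[0x18..0x1a] <- [b8 77 06]
D5: mem[0x06..0x0b] <- [1c d4 bc 2b cd 03]
query mem[0x21]=0xcd, mem[0x09]=0x2b, mem[0x29]=0x04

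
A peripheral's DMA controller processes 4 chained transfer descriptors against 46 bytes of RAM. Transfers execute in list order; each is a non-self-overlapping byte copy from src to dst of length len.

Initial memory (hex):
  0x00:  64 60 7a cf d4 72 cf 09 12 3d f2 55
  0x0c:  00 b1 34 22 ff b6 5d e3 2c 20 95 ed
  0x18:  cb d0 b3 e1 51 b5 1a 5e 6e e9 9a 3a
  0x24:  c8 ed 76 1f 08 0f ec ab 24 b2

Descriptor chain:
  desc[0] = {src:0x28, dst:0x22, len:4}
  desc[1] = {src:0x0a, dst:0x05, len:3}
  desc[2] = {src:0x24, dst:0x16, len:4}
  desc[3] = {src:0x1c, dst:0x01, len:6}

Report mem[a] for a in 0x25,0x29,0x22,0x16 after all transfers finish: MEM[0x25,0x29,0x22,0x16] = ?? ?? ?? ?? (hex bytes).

#0 dst[0x22+4] := {0x08,0x0f,0xec,0xab}
#1 dst[0x05+3] := {0xf2,0x55,0x00}
#2 dst[0x16+4] := {0xec,0xab,0x76,0x1f}
#3 dst[0x01+6] := {0x51,0xb5,0x1a,0x5e,0x6e,0xe9}
query mem[0x25]=0xab, mem[0x29]=0x0f, mem[0x22]=0x08, mem[0x16]=0xec

MEM[0x25,0x29,0x22,0x16] = ab 0f 08 ec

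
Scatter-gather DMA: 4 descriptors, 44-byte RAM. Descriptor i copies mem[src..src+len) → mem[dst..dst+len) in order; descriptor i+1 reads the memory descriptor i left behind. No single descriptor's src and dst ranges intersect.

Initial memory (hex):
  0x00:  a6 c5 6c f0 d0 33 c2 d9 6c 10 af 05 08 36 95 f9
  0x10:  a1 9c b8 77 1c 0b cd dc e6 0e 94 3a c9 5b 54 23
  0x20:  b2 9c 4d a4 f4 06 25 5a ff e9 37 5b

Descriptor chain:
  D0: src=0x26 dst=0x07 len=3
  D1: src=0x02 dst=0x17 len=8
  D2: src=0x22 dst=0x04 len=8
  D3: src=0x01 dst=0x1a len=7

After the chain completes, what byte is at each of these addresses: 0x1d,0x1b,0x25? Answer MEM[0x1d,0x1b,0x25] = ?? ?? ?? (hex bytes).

MEM[0x1d,0x1b,0x25] = 4d 6c 06

#0 dst[0x07+3] := {0x25,0x5a,0xff}
#1 dst[0x17+8] := {0x6c,0xf0,0xd0,0x33,0xc2,0x25,0x5a,0xff}
#2 dst[0x04+8] := {0x4d,0xa4,0xf4,0x06,0x25,0x5a,0xff,0xe9}
#3 dst[0x1a+7] := {0xc5,0x6c,0xf0,0x4d,0xa4,0xf4,0x06}
query mem[0x1d]=0x4d, mem[0x1b]=0x6c, mem[0x25]=0x06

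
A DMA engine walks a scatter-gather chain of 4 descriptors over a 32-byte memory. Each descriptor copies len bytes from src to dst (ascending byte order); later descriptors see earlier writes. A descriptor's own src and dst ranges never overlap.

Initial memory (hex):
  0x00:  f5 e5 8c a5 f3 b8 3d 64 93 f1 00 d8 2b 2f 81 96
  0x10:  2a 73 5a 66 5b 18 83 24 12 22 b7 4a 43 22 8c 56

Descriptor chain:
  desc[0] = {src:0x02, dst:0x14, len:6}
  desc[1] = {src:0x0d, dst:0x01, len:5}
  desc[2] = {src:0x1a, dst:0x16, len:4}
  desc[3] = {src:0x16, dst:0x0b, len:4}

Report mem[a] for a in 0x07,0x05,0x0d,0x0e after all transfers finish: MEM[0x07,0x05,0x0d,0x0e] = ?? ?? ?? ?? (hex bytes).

MEM[0x07,0x05,0x0d,0x0e] = 64 73 43 22

  after D0: wrote 6B at 0x14 = 8ca5f3b83d64
  after D1: wrote 5B at 0x01 = 2f81962a73
  after D2: wrote 4B at 0x16 = b74a4322
  after D3: wrote 4B at 0x0b = b74a4322
query mem[0x07]=0x64, mem[0x05]=0x73, mem[0x0d]=0x43, mem[0x0e]=0x22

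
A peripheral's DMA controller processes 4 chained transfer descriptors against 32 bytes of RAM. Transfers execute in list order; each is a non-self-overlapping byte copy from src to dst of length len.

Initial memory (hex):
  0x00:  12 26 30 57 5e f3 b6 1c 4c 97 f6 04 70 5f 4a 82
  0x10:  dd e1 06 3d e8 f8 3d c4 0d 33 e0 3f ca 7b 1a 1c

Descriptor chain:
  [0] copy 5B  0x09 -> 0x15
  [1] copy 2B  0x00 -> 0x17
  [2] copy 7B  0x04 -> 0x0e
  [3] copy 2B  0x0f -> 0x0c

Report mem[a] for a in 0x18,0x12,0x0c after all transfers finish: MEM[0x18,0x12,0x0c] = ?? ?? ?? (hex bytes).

MEM[0x18,0x12,0x0c] = 26 4c f3

[0] 0x09->0x15 len=5 : 97 f6 04 70 5f
[1] 0x00->0x17 len=2 : 12 26
[2] 0x04->0x0e len=7 : 5e f3 b6 1c 4c 97 f6
[3] 0x0f->0x0c len=2 : f3 b6
query mem[0x18]=0x26, mem[0x12]=0x4c, mem[0x0c]=0xf3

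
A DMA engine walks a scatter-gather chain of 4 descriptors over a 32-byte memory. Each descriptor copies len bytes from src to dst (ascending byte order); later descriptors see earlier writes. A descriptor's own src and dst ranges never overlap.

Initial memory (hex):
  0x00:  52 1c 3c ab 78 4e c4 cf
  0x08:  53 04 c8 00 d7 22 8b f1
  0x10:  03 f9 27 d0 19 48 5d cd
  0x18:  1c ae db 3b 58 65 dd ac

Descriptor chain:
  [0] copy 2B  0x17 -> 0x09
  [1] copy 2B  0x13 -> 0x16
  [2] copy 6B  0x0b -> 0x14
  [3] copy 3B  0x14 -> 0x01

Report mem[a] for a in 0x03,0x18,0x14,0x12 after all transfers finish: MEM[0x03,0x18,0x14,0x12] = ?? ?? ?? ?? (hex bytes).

#0 dst[0x09+2] := {0xcd,0x1c}
#1 dst[0x16+2] := {0xd0,0x19}
#2 dst[0x14+6] := {0x00,0xd7,0x22,0x8b,0xf1,0x03}
#3 dst[0x01+3] := {0x00,0xd7,0x22}
query mem[0x03]=0x22, mem[0x18]=0xf1, mem[0x14]=0x00, mem[0x12]=0x27

MEM[0x03,0x18,0x14,0x12] = 22 f1 00 27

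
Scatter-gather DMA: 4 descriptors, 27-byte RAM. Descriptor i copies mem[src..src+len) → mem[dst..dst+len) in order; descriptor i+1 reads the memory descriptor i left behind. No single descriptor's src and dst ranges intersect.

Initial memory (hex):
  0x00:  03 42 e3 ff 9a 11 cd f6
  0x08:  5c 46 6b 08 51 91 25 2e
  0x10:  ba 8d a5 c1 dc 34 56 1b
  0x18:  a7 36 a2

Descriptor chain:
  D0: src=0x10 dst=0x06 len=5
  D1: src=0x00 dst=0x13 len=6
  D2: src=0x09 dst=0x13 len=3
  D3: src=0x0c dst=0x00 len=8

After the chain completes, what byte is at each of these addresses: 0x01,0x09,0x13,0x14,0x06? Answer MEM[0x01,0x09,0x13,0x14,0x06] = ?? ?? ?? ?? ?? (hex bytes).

MEM[0x01,0x09,0x13,0x14,0x06] = 91 c1 c1 dc a5

  after D0: wrote 5B at 0x06 = ba8da5c1dc
  after D1: wrote 6B at 0x13 = 0342e3ff9a11
  after D2: wrote 3B at 0x13 = c1dc08
  after D3: wrote 8B at 0x00 = 5191252eba8da5c1
query mem[0x01]=0x91, mem[0x09]=0xc1, mem[0x13]=0xc1, mem[0x14]=0xdc, mem[0x06]=0xa5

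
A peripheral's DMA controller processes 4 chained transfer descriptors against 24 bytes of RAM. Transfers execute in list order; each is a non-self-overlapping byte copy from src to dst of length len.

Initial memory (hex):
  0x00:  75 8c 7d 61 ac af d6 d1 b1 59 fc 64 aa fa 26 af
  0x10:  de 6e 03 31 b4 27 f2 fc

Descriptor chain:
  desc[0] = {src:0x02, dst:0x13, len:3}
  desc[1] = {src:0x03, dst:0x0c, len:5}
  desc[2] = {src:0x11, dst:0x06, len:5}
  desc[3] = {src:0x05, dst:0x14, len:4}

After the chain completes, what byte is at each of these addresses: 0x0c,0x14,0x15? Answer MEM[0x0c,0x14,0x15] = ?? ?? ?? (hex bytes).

D0: mem[0x13..0x15] <- [7d 61 ac]
D1: mem[0x0c..0x10] <- [61 ac af d6 d1]
D2: mem[0x06..0x0a] <- [6e 03 7d 61 ac]
D3: mem[0x14..0x17] <- [af 6e 03 7d]
query mem[0x0c]=0x61, mem[0x14]=0xaf, mem[0x15]=0x6e

MEM[0x0c,0x14,0x15] = 61 af 6e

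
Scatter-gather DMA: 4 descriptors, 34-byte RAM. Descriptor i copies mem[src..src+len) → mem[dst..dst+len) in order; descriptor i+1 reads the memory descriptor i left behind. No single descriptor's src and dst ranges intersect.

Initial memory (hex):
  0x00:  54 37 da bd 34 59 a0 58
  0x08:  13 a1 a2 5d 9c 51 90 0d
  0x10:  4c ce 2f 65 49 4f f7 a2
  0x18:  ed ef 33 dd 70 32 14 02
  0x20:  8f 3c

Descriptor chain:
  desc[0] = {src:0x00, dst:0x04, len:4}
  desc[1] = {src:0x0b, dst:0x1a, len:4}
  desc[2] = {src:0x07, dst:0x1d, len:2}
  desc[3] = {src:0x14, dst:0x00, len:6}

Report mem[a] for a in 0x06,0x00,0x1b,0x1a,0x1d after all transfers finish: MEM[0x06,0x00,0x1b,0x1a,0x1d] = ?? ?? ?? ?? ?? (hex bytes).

MEM[0x06,0x00,0x1b,0x1a,0x1d] = da 49 9c 5d bd

D0: mem[0x04..0x07] <- [54 37 da bd]
D1: mem[0x1a..0x1d] <- [5d 9c 51 90]
D2: mem[0x1d..0x1e] <- [bd 13]
D3: mem[0x00..0x05] <- [49 4f f7 a2 ed ef]
query mem[0x06]=0xda, mem[0x00]=0x49, mem[0x1b]=0x9c, mem[0x1a]=0x5d, mem[0x1d]=0xbd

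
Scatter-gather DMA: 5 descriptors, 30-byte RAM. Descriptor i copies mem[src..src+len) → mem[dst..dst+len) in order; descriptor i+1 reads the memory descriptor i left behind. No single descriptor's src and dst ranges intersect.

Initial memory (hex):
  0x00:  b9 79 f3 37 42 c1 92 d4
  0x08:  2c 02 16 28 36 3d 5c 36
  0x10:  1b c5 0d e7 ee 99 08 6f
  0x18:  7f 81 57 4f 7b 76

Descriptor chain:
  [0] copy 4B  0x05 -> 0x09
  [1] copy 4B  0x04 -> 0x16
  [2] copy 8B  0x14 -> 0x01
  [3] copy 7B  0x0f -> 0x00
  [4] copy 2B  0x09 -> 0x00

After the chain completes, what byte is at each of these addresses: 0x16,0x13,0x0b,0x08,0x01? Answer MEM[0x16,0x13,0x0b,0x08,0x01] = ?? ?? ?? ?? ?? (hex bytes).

  after D0: wrote 4B at 0x09 = c192d42c
  after D1: wrote 4B at 0x16 = 42c192d4
  after D2: wrote 8B at 0x01 = ee9942c192d4574f
  after D3: wrote 7B at 0x00 = 361bc50de7ee99
  after D4: wrote 2B at 0x00 = c192
query mem[0x16]=0x42, mem[0x13]=0xe7, mem[0x0b]=0xd4, mem[0x08]=0x4f, mem[0x01]=0x92

MEM[0x16,0x13,0x0b,0x08,0x01] = 42 e7 d4 4f 92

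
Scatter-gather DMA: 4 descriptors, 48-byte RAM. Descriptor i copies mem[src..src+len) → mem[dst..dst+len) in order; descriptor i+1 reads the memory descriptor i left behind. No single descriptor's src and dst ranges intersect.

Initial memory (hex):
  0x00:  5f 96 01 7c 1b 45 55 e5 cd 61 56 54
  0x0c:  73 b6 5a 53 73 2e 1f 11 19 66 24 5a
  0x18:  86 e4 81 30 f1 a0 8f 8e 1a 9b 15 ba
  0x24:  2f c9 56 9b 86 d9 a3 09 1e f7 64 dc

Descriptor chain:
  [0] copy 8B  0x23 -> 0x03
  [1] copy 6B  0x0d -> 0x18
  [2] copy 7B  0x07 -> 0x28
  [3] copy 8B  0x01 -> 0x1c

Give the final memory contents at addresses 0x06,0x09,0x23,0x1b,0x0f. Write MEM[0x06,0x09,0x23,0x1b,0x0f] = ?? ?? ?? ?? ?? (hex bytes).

MEM[0x06,0x09,0x23,0x1b,0x0f] = 56 d9 86 73 53

  after D0: wrote 8B at 0x03 = ba2fc9569b86d9a3
  after D1: wrote 6B at 0x18 = b65a53732e1f
  after D2: wrote 7B at 0x28 = 9b86d9a35473b6
  after D3: wrote 8B at 0x1c = 9601ba2fc9569b86
query mem[0x06]=0x56, mem[0x09]=0xd9, mem[0x23]=0x86, mem[0x1b]=0x73, mem[0x0f]=0x53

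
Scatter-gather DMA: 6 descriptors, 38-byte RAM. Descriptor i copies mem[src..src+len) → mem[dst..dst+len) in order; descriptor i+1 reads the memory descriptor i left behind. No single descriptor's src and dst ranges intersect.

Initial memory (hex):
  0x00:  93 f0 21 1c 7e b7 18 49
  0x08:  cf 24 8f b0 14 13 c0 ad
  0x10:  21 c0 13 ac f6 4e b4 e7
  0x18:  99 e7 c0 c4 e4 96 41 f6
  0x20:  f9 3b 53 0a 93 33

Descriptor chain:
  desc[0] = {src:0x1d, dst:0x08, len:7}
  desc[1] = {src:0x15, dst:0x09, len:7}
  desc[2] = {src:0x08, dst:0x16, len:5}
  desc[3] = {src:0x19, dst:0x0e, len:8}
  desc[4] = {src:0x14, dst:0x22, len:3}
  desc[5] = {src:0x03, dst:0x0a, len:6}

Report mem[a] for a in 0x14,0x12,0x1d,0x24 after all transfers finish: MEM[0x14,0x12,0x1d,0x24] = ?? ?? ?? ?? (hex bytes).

#0 dst[0x08+7] := {0x96,0x41,0xf6,0xf9,0x3b,0x53,0x0a}
#1 dst[0x09+7] := {0x4e,0xb4,0xe7,0x99,0xe7,0xc0,0xc4}
#2 dst[0x16+5] := {0x96,0x4e,0xb4,0xe7,0x99}
#3 dst[0x0e+8] := {0xe7,0x99,0xc4,0xe4,0x96,0x41,0xf6,0xf9}
#4 dst[0x22+3] := {0xf6,0xf9,0x96}
#5 dst[0x0a+6] := {0x1c,0x7e,0xb7,0x18,0x49,0x96}
query mem[0x14]=0xf6, mem[0x12]=0x96, mem[0x1d]=0x96, mem[0x24]=0x96

MEM[0x14,0x12,0x1d,0x24] = f6 96 96 96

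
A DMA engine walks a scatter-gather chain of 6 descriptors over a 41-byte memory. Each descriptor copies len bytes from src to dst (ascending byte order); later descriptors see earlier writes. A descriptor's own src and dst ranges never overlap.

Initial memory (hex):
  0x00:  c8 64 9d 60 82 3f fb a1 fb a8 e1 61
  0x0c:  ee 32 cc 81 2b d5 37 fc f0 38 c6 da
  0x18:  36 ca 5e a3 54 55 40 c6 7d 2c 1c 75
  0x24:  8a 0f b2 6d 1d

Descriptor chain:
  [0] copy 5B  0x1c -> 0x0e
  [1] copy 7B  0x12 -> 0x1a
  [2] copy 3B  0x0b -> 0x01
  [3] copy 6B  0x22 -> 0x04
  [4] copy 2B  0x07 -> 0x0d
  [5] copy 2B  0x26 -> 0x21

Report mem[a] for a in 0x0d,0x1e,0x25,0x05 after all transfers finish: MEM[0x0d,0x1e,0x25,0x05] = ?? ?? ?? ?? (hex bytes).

  after D0: wrote 5B at 0x0e = 545540c67d
  after D1: wrote 7B at 0x1a = 7dfcf038c6da36
  after D2: wrote 3B at 0x01 = 61ee32
  after D3: wrote 6B at 0x04 = 1c758a0fb26d
  after D4: wrote 2B at 0x0d = 0fb2
  after D5: wrote 2B at 0x21 = b26d
query mem[0x0d]=0x0f, mem[0x1e]=0xc6, mem[0x25]=0x0f, mem[0x05]=0x75

MEM[0x0d,0x1e,0x25,0x05] = 0f c6 0f 75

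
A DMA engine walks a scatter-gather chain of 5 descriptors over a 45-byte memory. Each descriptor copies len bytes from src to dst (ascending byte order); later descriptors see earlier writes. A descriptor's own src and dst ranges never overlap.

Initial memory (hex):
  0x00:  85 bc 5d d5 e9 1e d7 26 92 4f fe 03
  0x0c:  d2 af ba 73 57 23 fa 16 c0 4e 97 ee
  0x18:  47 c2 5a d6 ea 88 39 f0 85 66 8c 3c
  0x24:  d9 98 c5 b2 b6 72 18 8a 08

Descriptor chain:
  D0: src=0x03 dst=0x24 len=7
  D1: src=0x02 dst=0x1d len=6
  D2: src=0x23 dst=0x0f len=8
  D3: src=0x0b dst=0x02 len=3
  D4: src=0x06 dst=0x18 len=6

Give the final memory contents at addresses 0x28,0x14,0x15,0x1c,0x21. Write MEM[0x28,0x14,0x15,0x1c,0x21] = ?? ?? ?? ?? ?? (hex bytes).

MEM[0x28,0x14,0x15,0x1c,0x21] = 26 26 92 fe d7

[0] 0x03->0x24 len=7 : d5 e9 1e d7 26 92 4f
[1] 0x02->0x1d len=6 : 5d d5 e9 1e d7 26
[2] 0x23->0x0f len=8 : 3c d5 e9 1e d7 26 92 4f
[3] 0x0b->0x02 len=3 : 03 d2 af
[4] 0x06->0x18 len=6 : d7 26 92 4f fe 03
query mem[0x28]=0x26, mem[0x14]=0x26, mem[0x15]=0x92, mem[0x1c]=0xfe, mem[0x21]=0xd7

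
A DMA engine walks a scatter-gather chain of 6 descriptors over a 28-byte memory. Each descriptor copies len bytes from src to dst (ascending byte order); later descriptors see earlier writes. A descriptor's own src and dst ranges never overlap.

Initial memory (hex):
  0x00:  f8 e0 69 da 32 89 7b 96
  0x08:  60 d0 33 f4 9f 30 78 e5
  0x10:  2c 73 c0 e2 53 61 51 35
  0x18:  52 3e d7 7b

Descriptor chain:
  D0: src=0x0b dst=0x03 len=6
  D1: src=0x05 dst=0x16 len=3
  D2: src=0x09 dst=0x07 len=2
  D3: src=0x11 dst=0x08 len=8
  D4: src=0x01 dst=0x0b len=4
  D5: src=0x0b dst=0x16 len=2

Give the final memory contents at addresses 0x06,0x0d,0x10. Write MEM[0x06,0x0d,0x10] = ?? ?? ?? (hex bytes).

MEM[0x06,0x0d,0x10] = 78 f4 2c

D0: mem[0x03..0x08] <- [f4 9f 30 78 e5 2c]
D1: mem[0x16..0x18] <- [30 78 e5]
D2: mem[0x07..0x08] <- [d0 33]
D3: mem[0x08..0x0f] <- [73 c0 e2 53 61 30 78 e5]
D4: mem[0x0b..0x0e] <- [e0 69 f4 9f]
D5: mem[0x16..0x17] <- [e0 69]
query mem[0x06]=0x78, mem[0x0d]=0xf4, mem[0x10]=0x2c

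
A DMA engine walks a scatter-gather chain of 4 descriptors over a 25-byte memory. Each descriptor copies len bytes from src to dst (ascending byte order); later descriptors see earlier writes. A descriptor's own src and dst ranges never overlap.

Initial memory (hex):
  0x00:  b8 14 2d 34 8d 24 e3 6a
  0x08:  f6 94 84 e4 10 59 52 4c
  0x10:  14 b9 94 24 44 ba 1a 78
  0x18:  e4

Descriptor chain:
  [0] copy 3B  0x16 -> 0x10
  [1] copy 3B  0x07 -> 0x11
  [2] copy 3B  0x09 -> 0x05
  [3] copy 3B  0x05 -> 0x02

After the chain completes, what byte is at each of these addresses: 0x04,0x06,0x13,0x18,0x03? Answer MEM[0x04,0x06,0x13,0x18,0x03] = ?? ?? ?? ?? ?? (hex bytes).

D0: mem[0x10..0x12] <- [1a 78 e4]
D1: mem[0x11..0x13] <- [6a f6 94]
D2: mem[0x05..0x07] <- [94 84 e4]
D3: mem[0x02..0x04] <- [94 84 e4]
query mem[0x04]=0xe4, mem[0x06]=0x84, mem[0x13]=0x94, mem[0x18]=0xe4, mem[0x03]=0x84

MEM[0x04,0x06,0x13,0x18,0x03] = e4 84 94 e4 84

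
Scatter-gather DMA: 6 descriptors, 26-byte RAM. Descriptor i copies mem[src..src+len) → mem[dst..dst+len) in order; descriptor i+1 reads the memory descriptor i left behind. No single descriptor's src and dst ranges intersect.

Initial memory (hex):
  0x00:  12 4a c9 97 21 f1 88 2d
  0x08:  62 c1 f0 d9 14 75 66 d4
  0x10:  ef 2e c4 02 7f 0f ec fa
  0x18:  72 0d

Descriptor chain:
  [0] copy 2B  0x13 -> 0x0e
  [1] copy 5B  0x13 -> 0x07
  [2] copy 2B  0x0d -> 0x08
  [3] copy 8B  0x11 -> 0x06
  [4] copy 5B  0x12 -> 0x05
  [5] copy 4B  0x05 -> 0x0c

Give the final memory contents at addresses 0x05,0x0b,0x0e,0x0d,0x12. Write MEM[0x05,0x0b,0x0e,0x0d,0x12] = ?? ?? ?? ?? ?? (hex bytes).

D0: mem[0x0e..0x0f] <- [02 7f]
D1: mem[0x07..0x0b] <- [02 7f 0f ec fa]
D2: mem[0x08..0x09] <- [75 02]
D3: mem[0x06..0x0d] <- [2e c4 02 7f 0f ec fa 72]
D4: mem[0x05..0x09] <- [c4 02 7f 0f ec]
D5: mem[0x0c..0x0f] <- [c4 02 7f 0f]
query mem[0x05]=0xc4, mem[0x0b]=0xec, mem[0x0e]=0x7f, mem[0x0d]=0x02, mem[0x12]=0xc4

MEM[0x05,0x0b,0x0e,0x0d,0x12] = c4 ec 7f 02 c4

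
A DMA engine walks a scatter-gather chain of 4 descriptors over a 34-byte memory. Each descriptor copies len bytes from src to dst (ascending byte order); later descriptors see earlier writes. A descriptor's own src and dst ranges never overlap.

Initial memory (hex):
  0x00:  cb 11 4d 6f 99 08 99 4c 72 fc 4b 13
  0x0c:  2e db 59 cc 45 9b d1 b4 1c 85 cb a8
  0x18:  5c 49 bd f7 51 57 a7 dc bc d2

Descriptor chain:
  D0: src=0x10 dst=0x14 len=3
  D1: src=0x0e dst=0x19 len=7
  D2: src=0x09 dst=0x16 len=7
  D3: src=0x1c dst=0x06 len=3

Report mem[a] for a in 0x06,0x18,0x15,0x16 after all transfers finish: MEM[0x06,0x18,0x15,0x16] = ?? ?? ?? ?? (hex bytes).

MEM[0x06,0x18,0x15,0x16] = cc 13 9b fc

D0: mem[0x14..0x16] <- [45 9b d1]
D1: mem[0x19..0x1f] <- [59 cc 45 9b d1 b4 45]
D2: mem[0x16..0x1c] <- [fc 4b 13 2e db 59 cc]
D3: mem[0x06..0x08] <- [cc d1 b4]
query mem[0x06]=0xcc, mem[0x18]=0x13, mem[0x15]=0x9b, mem[0x16]=0xfc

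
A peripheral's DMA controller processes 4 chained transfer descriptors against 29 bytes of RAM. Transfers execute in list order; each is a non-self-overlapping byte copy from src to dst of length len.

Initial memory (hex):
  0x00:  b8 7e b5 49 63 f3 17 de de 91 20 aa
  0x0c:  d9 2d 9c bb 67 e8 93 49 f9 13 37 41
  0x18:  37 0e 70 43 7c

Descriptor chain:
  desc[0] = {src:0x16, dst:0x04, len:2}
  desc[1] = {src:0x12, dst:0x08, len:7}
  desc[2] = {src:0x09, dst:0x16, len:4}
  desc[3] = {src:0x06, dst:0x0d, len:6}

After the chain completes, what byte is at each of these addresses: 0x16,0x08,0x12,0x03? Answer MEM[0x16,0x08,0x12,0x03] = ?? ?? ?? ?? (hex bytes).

MEM[0x16,0x08,0x12,0x03] = 49 93 13 49

D0: mem[0x04..0x05] <- [37 41]
D1: mem[0x08..0x0e] <- [93 49 f9 13 37 41 37]
D2: mem[0x16..0x19] <- [49 f9 13 37]
D3: mem[0x0d..0x12] <- [17 de 93 49 f9 13]
query mem[0x16]=0x49, mem[0x08]=0x93, mem[0x12]=0x13, mem[0x03]=0x49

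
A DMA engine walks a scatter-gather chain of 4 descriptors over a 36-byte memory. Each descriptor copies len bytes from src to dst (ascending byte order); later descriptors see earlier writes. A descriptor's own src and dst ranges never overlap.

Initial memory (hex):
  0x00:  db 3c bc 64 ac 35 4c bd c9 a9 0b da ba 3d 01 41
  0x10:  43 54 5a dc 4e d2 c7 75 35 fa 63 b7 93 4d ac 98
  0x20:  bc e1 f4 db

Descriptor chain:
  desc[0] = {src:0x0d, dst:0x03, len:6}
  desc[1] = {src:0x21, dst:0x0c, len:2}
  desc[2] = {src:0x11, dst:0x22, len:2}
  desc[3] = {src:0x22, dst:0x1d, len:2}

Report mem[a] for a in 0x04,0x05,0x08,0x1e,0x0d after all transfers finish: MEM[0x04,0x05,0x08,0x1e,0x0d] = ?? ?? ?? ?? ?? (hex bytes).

MEM[0x04,0x05,0x08,0x1e,0x0d] = 01 41 5a 5a f4

[0] 0x0d->0x03 len=6 : 3d 01 41 43 54 5a
[1] 0x21->0x0c len=2 : e1 f4
[2] 0x11->0x22 len=2 : 54 5a
[3] 0x22->0x1d len=2 : 54 5a
query mem[0x04]=0x01, mem[0x05]=0x41, mem[0x08]=0x5a, mem[0x1e]=0x5a, mem[0x0d]=0xf4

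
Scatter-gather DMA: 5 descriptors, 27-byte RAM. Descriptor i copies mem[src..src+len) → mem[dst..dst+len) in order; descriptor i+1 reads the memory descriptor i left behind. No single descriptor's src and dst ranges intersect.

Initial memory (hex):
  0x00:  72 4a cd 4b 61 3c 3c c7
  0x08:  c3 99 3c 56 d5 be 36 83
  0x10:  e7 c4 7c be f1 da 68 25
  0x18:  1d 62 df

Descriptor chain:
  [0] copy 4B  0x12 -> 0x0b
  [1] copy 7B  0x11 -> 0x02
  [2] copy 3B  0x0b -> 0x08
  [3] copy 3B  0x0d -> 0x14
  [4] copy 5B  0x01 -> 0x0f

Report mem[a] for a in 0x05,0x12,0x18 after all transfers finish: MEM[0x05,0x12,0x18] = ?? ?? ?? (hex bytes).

MEM[0x05,0x12,0x18] = f1 be 1d

  after D0: wrote 4B at 0x0b = 7cbef1da
  after D1: wrote 7B at 0x02 = c47cbef1da6825
  after D2: wrote 3B at 0x08 = 7cbef1
  after D3: wrote 3B at 0x14 = f1da83
  after D4: wrote 5B at 0x0f = 4ac47cbef1
query mem[0x05]=0xf1, mem[0x12]=0xbe, mem[0x18]=0x1d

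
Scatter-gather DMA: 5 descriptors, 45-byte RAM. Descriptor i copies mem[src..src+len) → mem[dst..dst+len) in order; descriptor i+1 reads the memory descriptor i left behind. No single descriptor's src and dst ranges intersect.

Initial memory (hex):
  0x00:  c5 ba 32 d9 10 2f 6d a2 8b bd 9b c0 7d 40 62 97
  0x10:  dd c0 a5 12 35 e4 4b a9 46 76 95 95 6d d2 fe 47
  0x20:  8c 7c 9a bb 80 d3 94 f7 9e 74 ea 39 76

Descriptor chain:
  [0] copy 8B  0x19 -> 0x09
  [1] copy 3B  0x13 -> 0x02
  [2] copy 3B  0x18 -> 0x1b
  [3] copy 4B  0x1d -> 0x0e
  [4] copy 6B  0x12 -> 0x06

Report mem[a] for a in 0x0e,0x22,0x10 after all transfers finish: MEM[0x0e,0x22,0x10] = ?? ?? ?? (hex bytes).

[0] 0x19->0x09 len=8 : 76 95 95 6d d2 fe 47 8c
[1] 0x13->0x02 len=3 : 12 35 e4
[2] 0x18->0x1b len=3 : 46 76 95
[3] 0x1d->0x0e len=4 : 95 fe 47 8c
[4] 0x12->0x06 len=6 : a5 12 35 e4 4b a9
query mem[0x0e]=0x95, mem[0x22]=0x9a, mem[0x10]=0x47

MEM[0x0e,0x22,0x10] = 95 9a 47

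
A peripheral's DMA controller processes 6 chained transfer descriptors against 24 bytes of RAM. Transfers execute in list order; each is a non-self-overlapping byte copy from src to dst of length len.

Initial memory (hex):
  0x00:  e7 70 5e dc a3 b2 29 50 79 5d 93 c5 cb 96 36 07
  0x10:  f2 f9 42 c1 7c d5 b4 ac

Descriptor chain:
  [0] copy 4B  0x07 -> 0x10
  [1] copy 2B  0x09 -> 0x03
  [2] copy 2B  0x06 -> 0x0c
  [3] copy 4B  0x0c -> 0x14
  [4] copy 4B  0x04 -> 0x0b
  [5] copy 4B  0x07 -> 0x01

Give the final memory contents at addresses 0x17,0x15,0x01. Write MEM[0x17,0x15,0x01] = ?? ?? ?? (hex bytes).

MEM[0x17,0x15,0x01] = 07 50 50

D0: mem[0x10..0x13] <- [50 79 5d 93]
D1: mem[0x03..0x04] <- [5d 93]
D2: mem[0x0c..0x0d] <- [29 50]
D3: mem[0x14..0x17] <- [29 50 36 07]
D4: mem[0x0b..0x0e] <- [93 b2 29 50]
D5: mem[0x01..0x04] <- [50 79 5d 93]
query mem[0x17]=0x07, mem[0x15]=0x50, mem[0x01]=0x50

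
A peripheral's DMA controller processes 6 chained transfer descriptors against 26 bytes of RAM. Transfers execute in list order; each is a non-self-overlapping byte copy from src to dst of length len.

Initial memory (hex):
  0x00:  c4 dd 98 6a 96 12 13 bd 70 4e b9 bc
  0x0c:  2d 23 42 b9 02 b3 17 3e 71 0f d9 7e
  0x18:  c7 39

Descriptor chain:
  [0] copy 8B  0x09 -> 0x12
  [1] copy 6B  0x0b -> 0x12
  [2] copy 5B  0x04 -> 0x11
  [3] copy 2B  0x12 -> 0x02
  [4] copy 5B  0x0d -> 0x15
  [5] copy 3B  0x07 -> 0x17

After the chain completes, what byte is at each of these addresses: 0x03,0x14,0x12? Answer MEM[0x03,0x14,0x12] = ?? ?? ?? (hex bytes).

#0 dst[0x12+8] := {0x4e,0xb9,0xbc,0x2d,0x23,0x42,0xb9,0x02}
#1 dst[0x12+6] := {0xbc,0x2d,0x23,0x42,0xb9,0x02}
#2 dst[0x11+5] := {0x96,0x12,0x13,0xbd,0x70}
#3 dst[0x02+2] := {0x12,0x13}
#4 dst[0x15+5] := {0x23,0x42,0xb9,0x02,0x96}
#5 dst[0x17+3] := {0xbd,0x70,0x4e}
query mem[0x03]=0x13, mem[0x14]=0xbd, mem[0x12]=0x12

MEM[0x03,0x14,0x12] = 13 bd 12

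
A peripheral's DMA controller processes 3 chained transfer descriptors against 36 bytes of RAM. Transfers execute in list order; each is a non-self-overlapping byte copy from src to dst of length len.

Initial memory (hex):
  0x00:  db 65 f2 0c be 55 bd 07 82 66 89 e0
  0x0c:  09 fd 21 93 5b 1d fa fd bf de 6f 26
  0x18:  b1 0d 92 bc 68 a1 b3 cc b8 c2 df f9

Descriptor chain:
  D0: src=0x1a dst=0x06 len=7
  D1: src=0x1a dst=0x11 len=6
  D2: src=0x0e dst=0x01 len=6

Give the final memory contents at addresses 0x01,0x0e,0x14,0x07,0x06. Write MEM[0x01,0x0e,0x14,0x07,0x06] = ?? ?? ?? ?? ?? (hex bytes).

D0: mem[0x06..0x0c] <- [92 bc 68 a1 b3 cc b8]
D1: mem[0x11..0x16] <- [92 bc 68 a1 b3 cc]
D2: mem[0x01..0x06] <- [21 93 5b 92 bc 68]
query mem[0x01]=0x21, mem[0x0e]=0x21, mem[0x14]=0xa1, mem[0x07]=0xbc, mem[0x06]=0x68

MEM[0x01,0x0e,0x14,0x07,0x06] = 21 21 a1 bc 68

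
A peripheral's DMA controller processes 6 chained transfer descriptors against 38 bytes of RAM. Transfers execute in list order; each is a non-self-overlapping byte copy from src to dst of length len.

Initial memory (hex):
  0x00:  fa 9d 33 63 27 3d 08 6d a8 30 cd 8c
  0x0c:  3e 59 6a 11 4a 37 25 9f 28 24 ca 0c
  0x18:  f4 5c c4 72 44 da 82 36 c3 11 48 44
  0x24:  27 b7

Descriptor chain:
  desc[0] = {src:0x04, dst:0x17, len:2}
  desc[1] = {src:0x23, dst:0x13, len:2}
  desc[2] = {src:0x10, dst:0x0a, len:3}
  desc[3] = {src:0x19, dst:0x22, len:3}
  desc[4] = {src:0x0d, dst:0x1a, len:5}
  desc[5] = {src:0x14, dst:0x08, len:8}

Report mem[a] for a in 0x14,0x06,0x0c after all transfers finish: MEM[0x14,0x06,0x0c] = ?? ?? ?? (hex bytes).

MEM[0x14,0x06,0x0c] = 27 08 3d

#0 dst[0x17+2] := {0x27,0x3d}
#1 dst[0x13+2] := {0x44,0x27}
#2 dst[0x0a+3] := {0x4a,0x37,0x25}
#3 dst[0x22+3] := {0x5c,0xc4,0x72}
#4 dst[0x1a+5] := {0x59,0x6a,0x11,0x4a,0x37}
#5 dst[0x08+8] := {0x27,0x24,0xca,0x27,0x3d,0x5c,0x59,0x6a}
query mem[0x14]=0x27, mem[0x06]=0x08, mem[0x0c]=0x3d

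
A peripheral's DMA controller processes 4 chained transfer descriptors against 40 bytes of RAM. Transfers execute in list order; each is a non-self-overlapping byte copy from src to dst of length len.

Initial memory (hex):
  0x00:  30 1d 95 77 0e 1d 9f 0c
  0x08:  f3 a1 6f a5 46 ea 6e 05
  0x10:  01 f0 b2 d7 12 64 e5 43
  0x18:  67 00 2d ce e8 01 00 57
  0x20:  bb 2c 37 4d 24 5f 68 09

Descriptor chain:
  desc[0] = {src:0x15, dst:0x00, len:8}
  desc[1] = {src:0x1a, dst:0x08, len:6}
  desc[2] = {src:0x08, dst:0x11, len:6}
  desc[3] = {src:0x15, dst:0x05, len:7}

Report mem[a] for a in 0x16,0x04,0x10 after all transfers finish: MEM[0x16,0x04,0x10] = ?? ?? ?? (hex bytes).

D0: mem[0x00..0x07] <- [64 e5 43 67 00 2d ce e8]
D1: mem[0x08..0x0d] <- [2d ce e8 01 00 57]
D2: mem[0x11..0x16] <- [2d ce e8 01 00 57]
D3: mem[0x05..0x0b] <- [00 57 43 67 00 2d ce]
query mem[0x16]=0x57, mem[0x04]=0x00, mem[0x10]=0x01

MEM[0x16,0x04,0x10] = 57 00 01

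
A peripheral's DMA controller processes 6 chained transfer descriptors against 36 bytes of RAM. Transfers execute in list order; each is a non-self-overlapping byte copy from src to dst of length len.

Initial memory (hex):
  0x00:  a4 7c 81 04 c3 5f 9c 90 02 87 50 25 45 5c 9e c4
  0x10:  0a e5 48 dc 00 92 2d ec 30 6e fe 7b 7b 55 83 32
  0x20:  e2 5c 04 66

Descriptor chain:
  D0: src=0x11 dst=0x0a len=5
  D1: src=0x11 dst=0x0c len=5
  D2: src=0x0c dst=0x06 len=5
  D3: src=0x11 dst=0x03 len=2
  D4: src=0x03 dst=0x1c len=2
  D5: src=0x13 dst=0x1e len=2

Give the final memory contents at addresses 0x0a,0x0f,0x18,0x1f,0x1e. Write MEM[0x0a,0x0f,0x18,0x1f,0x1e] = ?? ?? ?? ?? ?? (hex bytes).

  after D0: wrote 5B at 0x0a = e548dc0092
  after D1: wrote 5B at 0x0c = e548dc0092
  after D2: wrote 5B at 0x06 = e548dc0092
  after D3: wrote 2B at 0x03 = e548
  after D4: wrote 2B at 0x1c = e548
  after D5: wrote 2B at 0x1e = dc00
query mem[0x0a]=0x92, mem[0x0f]=0x00, mem[0x18]=0x30, mem[0x1f]=0x00, mem[0x1e]=0xdc

MEM[0x0a,0x0f,0x18,0x1f,0x1e] = 92 00 30 00 dc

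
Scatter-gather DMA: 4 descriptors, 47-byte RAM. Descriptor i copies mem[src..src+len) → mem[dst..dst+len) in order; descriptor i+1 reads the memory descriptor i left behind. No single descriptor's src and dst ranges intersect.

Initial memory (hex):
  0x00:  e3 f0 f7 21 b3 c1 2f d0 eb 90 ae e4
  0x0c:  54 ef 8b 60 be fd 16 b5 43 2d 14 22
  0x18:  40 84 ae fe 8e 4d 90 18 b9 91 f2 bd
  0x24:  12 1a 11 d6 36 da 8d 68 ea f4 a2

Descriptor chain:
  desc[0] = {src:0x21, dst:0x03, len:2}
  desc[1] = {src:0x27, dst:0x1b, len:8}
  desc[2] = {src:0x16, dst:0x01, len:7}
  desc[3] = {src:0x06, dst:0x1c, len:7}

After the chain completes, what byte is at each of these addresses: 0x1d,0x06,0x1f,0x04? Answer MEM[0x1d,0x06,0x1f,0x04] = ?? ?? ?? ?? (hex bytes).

MEM[0x1d,0x06,0x1f,0x04] = 36 d6 90 84

[0] 0x21->0x03 len=2 : 91 f2
[1] 0x27->0x1b len=8 : d6 36 da 8d 68 ea f4 a2
[2] 0x16->0x01 len=7 : 14 22 40 84 ae d6 36
[3] 0x06->0x1c len=7 : d6 36 eb 90 ae e4 54
query mem[0x1d]=0x36, mem[0x06]=0xd6, mem[0x1f]=0x90, mem[0x04]=0x84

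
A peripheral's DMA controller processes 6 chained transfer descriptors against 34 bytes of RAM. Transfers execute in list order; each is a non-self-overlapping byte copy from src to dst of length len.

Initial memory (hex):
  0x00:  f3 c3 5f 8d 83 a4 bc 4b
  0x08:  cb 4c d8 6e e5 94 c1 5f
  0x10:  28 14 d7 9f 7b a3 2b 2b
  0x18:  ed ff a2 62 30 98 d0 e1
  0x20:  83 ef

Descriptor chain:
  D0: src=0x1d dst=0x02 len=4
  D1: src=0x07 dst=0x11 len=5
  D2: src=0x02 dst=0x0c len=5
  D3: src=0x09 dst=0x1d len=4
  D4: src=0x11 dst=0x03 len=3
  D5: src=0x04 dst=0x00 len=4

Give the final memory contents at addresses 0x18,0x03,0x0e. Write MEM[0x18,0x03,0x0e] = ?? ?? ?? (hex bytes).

[0] 0x1d->0x02 len=4 : 98 d0 e1 83
[1] 0x07->0x11 len=5 : 4b cb 4c d8 6e
[2] 0x02->0x0c len=5 : 98 d0 e1 83 bc
[3] 0x09->0x1d len=4 : 4c d8 6e 98
[4] 0x11->0x03 len=3 : 4b cb 4c
[5] 0x04->0x00 len=4 : cb 4c bc 4b
query mem[0x18]=0xed, mem[0x03]=0x4b, mem[0x0e]=0xe1

MEM[0x18,0x03,0x0e] = ed 4b e1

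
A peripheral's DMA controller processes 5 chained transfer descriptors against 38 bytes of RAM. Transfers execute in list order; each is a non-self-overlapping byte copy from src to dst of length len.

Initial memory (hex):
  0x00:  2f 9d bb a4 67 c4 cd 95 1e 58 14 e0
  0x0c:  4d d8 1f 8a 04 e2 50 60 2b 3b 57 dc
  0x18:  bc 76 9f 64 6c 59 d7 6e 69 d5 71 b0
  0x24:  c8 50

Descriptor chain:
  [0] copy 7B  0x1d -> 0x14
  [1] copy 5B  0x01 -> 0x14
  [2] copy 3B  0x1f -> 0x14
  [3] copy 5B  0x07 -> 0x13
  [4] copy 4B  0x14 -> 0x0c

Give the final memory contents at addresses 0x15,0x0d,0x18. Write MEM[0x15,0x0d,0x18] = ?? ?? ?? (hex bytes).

#0 dst[0x14+7] := {0x59,0xd7,0x6e,0x69,0xd5,0x71,0xb0}
#1 dst[0x14+5] := {0x9d,0xbb,0xa4,0x67,0xc4}
#2 dst[0x14+3] := {0x6e,0x69,0xd5}
#3 dst[0x13+5] := {0x95,0x1e,0x58,0x14,0xe0}
#4 dst[0x0c+4] := {0x1e,0x58,0x14,0xe0}
query mem[0x15]=0x58, mem[0x0d]=0x58, mem[0x18]=0xc4

MEM[0x15,0x0d,0x18] = 58 58 c4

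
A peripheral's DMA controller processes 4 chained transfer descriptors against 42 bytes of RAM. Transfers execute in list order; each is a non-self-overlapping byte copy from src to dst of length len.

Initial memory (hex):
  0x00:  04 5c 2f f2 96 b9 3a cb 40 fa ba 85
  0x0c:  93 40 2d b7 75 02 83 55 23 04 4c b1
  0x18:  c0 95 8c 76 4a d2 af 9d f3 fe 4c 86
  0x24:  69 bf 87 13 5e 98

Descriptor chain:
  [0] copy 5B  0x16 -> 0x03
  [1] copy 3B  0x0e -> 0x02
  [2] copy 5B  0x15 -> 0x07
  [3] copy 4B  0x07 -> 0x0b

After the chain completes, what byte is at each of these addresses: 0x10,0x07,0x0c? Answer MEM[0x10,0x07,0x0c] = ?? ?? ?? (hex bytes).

[0] 0x16->0x03 len=5 : 4c b1 c0 95 8c
[1] 0x0e->0x02 len=3 : 2d b7 75
[2] 0x15->0x07 len=5 : 04 4c b1 c0 95
[3] 0x07->0x0b len=4 : 04 4c b1 c0
query mem[0x10]=0x75, mem[0x07]=0x04, mem[0x0c]=0x4c

MEM[0x10,0x07,0x0c] = 75 04 4c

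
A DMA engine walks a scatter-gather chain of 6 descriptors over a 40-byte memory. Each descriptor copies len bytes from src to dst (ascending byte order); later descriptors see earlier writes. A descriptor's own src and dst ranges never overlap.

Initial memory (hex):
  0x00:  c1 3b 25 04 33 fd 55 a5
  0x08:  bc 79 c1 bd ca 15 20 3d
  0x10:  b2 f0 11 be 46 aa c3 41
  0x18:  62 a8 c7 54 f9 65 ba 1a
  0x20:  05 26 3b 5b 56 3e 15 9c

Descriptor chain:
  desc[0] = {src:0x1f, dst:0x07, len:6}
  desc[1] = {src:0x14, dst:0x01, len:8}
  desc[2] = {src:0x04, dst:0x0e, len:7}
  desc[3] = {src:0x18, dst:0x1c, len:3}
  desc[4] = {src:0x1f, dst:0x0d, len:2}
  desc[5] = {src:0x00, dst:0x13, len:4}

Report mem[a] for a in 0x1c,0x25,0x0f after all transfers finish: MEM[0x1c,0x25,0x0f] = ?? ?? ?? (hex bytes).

MEM[0x1c,0x25,0x0f] = 62 3e 62

D0: mem[0x07..0x0c] <- [1a 05 26 3b 5b 56]
D1: mem[0x01..0x08] <- [46 aa c3 41 62 a8 c7 54]
D2: mem[0x0e..0x14] <- [41 62 a8 c7 54 26 3b]
D3: mem[0x1c..0x1e] <- [62 a8 c7]
D4: mem[0x0d..0x0e] <- [1a 05]
D5: mem[0x13..0x16] <- [c1 46 aa c3]
query mem[0x1c]=0x62, mem[0x25]=0x3e, mem[0x0f]=0x62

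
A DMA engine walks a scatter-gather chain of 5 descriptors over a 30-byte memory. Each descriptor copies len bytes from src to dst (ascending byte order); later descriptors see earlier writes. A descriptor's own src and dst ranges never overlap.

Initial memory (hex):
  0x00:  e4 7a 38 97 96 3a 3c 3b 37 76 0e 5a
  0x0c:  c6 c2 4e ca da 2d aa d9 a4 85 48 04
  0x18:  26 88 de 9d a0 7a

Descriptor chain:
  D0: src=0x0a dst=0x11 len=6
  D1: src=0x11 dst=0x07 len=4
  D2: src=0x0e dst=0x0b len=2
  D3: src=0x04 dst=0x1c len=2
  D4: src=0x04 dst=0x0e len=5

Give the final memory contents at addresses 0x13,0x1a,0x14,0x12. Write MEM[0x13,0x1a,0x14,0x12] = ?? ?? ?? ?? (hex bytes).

D0: mem[0x11..0x16] <- [0e 5a c6 c2 4e ca]
D1: mem[0x07..0x0a] <- [0e 5a c6 c2]
D2: mem[0x0b..0x0c] <- [4e ca]
D3: mem[0x1c..0x1d] <- [96 3a]
D4: mem[0x0e..0x12] <- [96 3a 3c 0e 5a]
query mem[0x13]=0xc6, mem[0x1a]=0xde, mem[0x14]=0xc2, mem[0x12]=0x5a

MEM[0x13,0x1a,0x14,0x12] = c6 de c2 5a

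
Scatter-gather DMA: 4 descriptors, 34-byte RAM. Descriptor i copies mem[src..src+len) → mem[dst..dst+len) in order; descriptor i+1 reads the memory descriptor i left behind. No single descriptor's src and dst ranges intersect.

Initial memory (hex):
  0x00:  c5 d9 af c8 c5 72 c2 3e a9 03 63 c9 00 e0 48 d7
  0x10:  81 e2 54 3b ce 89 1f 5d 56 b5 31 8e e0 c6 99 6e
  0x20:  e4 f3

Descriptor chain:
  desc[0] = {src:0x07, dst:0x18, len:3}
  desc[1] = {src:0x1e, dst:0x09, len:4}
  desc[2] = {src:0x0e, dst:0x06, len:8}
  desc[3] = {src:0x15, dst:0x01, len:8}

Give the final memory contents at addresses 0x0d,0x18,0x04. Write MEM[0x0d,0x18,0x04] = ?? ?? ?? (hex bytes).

MEM[0x0d,0x18,0x04] = 89 3e 3e

  after D0: wrote 3B at 0x18 = 3ea903
  after D1: wrote 4B at 0x09 = 996ee4f3
  after D2: wrote 8B at 0x06 = 48d781e2543bce89
  after D3: wrote 8B at 0x01 = 891f5d3ea9038ee0
query mem[0x0d]=0x89, mem[0x18]=0x3e, mem[0x04]=0x3e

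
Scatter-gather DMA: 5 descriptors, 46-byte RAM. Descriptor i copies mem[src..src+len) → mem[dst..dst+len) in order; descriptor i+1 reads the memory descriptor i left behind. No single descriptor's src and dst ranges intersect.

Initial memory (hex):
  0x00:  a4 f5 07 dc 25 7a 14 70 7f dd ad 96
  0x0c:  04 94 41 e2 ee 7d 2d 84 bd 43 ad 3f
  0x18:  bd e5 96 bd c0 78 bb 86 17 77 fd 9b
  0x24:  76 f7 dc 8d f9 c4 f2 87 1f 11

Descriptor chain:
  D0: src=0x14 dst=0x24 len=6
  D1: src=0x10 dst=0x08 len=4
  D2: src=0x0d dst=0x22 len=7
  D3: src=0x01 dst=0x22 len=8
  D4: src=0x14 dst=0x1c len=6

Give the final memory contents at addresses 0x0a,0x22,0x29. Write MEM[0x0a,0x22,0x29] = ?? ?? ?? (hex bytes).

MEM[0x0a,0x22,0x29] = 2d f5 ee

  after D0: wrote 6B at 0x24 = bd43ad3fbde5
  after D1: wrote 4B at 0x08 = ee7d2d84
  after D2: wrote 7B at 0x22 = 9441e2ee7d2d84
  after D3: wrote 8B at 0x22 = f507dc257a1470ee
  after D4: wrote 6B at 0x1c = bd43ad3fbde5
query mem[0x0a]=0x2d, mem[0x22]=0xf5, mem[0x29]=0xee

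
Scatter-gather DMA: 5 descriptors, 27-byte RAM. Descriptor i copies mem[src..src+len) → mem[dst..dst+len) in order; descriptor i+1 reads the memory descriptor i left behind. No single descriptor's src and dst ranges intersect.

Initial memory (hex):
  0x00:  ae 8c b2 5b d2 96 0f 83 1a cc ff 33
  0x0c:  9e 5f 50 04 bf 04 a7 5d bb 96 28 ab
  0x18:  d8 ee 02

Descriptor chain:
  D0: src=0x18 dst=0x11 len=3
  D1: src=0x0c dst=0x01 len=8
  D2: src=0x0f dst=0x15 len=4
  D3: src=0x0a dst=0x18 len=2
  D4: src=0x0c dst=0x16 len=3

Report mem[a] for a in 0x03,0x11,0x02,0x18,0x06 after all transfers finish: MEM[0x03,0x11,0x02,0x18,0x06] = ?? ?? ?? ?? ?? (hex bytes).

MEM[0x03,0x11,0x02,0x18,0x06] = 50 d8 5f 50 d8

D0: mem[0x11..0x13] <- [d8 ee 02]
D1: mem[0x01..0x08] <- [9e 5f 50 04 bf d8 ee 02]
D2: mem[0x15..0x18] <- [04 bf d8 ee]
D3: mem[0x18..0x19] <- [ff 33]
D4: mem[0x16..0x18] <- [9e 5f 50]
query mem[0x03]=0x50, mem[0x11]=0xd8, mem[0x02]=0x5f, mem[0x18]=0x50, mem[0x06]=0xd8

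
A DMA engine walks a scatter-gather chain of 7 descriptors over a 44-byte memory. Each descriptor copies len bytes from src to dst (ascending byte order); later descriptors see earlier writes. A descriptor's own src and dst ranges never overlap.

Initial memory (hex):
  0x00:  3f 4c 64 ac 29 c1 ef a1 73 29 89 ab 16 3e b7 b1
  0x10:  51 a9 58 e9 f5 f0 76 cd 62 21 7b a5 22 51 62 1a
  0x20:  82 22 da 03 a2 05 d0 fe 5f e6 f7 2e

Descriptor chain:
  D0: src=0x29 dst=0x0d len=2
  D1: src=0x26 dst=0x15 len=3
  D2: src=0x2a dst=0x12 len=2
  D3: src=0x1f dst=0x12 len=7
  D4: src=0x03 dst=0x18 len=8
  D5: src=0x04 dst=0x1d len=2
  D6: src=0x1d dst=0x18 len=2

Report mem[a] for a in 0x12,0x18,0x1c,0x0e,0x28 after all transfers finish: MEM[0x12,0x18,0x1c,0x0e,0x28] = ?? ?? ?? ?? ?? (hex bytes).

MEM[0x12,0x18,0x1c,0x0e,0x28] = 1a 29 a1 f7 5f

D0: mem[0x0d..0x0e] <- [e6 f7]
D1: mem[0x15..0x17] <- [d0 fe 5f]
D2: mem[0x12..0x13] <- [f7 2e]
D3: mem[0x12..0x18] <- [1a 82 22 da 03 a2 05]
D4: mem[0x18..0x1f] <- [ac 29 c1 ef a1 73 29 89]
D5: mem[0x1d..0x1e] <- [29 c1]
D6: mem[0x18..0x19] <- [29 c1]
query mem[0x12]=0x1a, mem[0x18]=0x29, mem[0x1c]=0xa1, mem[0x0e]=0xf7, mem[0x28]=0x5f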